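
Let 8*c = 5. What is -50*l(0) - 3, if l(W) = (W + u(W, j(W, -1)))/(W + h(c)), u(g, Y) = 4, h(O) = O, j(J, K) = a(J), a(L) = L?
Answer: -323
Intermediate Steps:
c = 5/8 (c = (⅛)*5 = 5/8 ≈ 0.62500)
j(J, K) = J
l(W) = (4 + W)/(5/8 + W) (l(W) = (W + 4)/(W + 5/8) = (4 + W)/(5/8 + W))
-50*l(0) - 3 = -400*(4 + 0)/(5 + 8*0) - 3 = -400*4/(5 + 0) - 3 = -400*4/5 - 3 = -50*32/5 - 3 = -320 - 3 = -323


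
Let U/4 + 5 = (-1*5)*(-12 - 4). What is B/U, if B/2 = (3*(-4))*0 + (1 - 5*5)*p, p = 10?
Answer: -8/5 ≈ -1.6000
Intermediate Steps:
B = -480 (B = 2*((3*(-4))*0 + (1 - 5*5)*10) = 2*(-12*0 + (1 - 25)*10) = 2*(0 - 24*10) = 2*(0 - 240) = 2*(-240) = -480)
U = 300 (U = -20 + 4*((-1*5)*(-12 - 4)) = -20 + 4*(-5*(-16)) = -20 + 4*80 = -20 + 320 = 300)
B/U = -480/300 = -480*1/300 = -8/5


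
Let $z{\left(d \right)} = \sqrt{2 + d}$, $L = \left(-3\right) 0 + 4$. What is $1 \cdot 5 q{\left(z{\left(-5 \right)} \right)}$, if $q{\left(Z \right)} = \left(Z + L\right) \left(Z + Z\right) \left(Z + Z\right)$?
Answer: $-240 - 60 i \sqrt{3} \approx -240.0 - 103.92 i$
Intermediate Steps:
$L = 4$ ($L = 0 + 4 = 4$)
$q{\left(Z \right)} = 4 Z^{2} \left(4 + Z\right)$ ($q{\left(Z \right)} = \left(Z + 4\right) \left(Z + Z\right) \left(Z + Z\right) = \left(4 + Z\right) 2 Z 2 Z = 2 Z \left(4 + Z\right) 2 Z = 4 Z^{2} \left(4 + Z\right)$)
$1 \cdot 5 q{\left(z{\left(-5 \right)} \right)} = 1 \cdot 5 \cdot 4 \left(\sqrt{2 - 5}\right)^{2} \left(4 + \sqrt{2 - 5}\right) = 5 \cdot 4 \left(\sqrt{-3}\right)^{2} \left(4 + \sqrt{-3}\right) = 5 \cdot 4 \left(i \sqrt{3}\right)^{2} \left(4 + i \sqrt{3}\right) = 5 \cdot 4 \left(-3\right) \left(4 + i \sqrt{3}\right) = 5 \left(-48 - 12 i \sqrt{3}\right) = -240 - 60 i \sqrt{3}$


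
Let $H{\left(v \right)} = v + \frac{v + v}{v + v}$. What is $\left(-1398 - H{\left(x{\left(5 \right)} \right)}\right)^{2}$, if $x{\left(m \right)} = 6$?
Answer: $1974025$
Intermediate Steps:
$H{\left(v \right)} = 1 + v$ ($H{\left(v \right)} = v + \frac{2 v}{2 v} = v + 2 v \frac{1}{2 v} = v + 1 = 1 + v$)
$\left(-1398 - H{\left(x{\left(5 \right)} \right)}\right)^{2} = \left(-1398 - \left(1 + 6\right)\right)^{2} = \left(-1398 - 7\right)^{2} = \left(-1405\right)^{2} = 1974025$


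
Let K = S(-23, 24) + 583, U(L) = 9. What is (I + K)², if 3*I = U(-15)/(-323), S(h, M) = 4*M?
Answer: 48098630596/104329 ≈ 4.6103e+5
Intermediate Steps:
I = -3/323 (I = (9/(-323))/3 = (9*(-1/323))/3 = (⅓)*(-9/323) = -3/323 ≈ -0.0092879)
K = 679 (K = 4*24 + 583 = 96 + 583 = 679)
(I + K)² = (-3/323 + 679)² = (219314/323)² = 48098630596/104329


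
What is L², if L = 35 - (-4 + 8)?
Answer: 961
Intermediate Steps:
L = 31 (L = 35 - 1*4 = 35 - 4 = 31)
L² = 31² = 961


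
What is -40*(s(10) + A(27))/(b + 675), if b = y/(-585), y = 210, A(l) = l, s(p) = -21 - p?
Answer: 6240/26311 ≈ 0.23716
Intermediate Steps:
b = -14/39 (b = 210/(-585) = 210*(-1/585) = -14/39 ≈ -0.35897)
-40*(s(10) + A(27))/(b + 675) = -40*((-21 - 1*10) + 27)/(-14/39 + 675) = -40*((-21 - 10) + 27)/26311/39 = -40*(-31 + 27)*39/26311 = -(-160)*39/26311 = -40*(-156/26311) = 6240/26311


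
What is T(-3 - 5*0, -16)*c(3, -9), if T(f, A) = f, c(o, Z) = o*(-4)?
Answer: 36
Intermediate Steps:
c(o, Z) = -4*o
T(-3 - 5*0, -16)*c(3, -9) = (-3 - 5*0)*(-4*3) = (-3 + 0)*(-12) = -3*(-12) = 36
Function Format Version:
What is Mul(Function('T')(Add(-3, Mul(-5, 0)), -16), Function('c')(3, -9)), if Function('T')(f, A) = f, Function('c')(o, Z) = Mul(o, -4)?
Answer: 36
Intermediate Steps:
Function('c')(o, Z) = Mul(-4, o)
Mul(Function('T')(Add(-3, Mul(-5, 0)), -16), Function('c')(3, -9)) = Mul(Add(-3, Mul(-5, 0)), Mul(-4, 3)) = Mul(Add(-3, 0), -12) = Mul(-3, -12) = 36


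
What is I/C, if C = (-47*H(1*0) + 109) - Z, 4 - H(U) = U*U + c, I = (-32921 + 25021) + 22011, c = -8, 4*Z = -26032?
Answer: 14111/6053 ≈ 2.3312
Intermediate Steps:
Z = -6508 (Z = (¼)*(-26032) = -6508)
I = 14111 (I = -7900 + 22011 = 14111)
H(U) = 12 - U² (H(U) = 4 - (U*U - 8) = 4 - (U² - 8) = 4 - (-8 + U²) = 4 + (8 - U²) = 12 - U²)
C = 6053 (C = (-47*(12 - (1*0)²) + 109) - 1*(-6508) = (-47*(12 - 1*0²) + 109) + 6508 = (-47*(12 - 1*0) + 109) + 6508 = (-47*(12 + 0) + 109) + 6508 = (-47*12 + 109) + 6508 = (-564 + 109) + 6508 = -455 + 6508 = 6053)
I/C = 14111/6053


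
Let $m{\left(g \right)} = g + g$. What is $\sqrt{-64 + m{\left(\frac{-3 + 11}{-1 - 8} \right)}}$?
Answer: $\frac{4 i \sqrt{37}}{3} \approx 8.1104 i$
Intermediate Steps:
$m{\left(g \right)} = 2 g$
$\sqrt{-64 + m{\left(\frac{-3 + 11}{-1 - 8} \right)}} = \sqrt{-64 + 2 \frac{-3 + 11}{-1 - 8}} = \sqrt{-64 + 2 \frac{8}{-9}} = \sqrt{-64 + 2 \cdot 8 \left(- \frac{1}{9}\right)} = \sqrt{-64 + 2 \left(- \frac{8}{9}\right)} = \sqrt{-64 - \frac{16}{9}} = \sqrt{- \frac{592}{9}} = \frac{4 i \sqrt{37}}{3}$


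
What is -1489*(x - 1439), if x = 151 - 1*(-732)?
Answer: 827884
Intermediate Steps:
x = 883 (x = 151 + 732 = 883)
-1489*(x - 1439) = -1489*(883 - 1439) = -1489*(-556) = 827884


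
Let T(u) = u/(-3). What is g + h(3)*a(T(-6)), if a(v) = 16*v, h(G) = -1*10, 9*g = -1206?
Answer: -454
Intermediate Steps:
g = -134 (g = (1/9)*(-1206) = -134)
h(G) = -10
T(u) = -u/3 (T(u) = u*(-1/3) = -u/3)
g + h(3)*a(T(-6)) = -134 - 160*(-1/3*(-6)) = -134 - 160*2 = -134 - 10*32 = -134 - 320 = -454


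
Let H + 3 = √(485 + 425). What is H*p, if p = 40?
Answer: -120 + 40*√910 ≈ 1086.6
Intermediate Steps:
H = -3 + √910 (H = -3 + √(485 + 425) = -3 + √910 ≈ 27.166)
H*p = (-3 + √910)*40 = -120 + 40*√910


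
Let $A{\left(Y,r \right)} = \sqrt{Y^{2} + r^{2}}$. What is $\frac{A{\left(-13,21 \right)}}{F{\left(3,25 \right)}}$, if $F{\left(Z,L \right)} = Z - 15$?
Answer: $- \frac{\sqrt{610}}{12} \approx -2.0582$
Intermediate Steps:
$F{\left(Z,L \right)} = -15 + Z$ ($F{\left(Z,L \right)} = Z - 15 = -15 + Z$)
$\frac{A{\left(-13,21 \right)}}{F{\left(3,25 \right)}} = \frac{\sqrt{\left(-13\right)^{2} + 21^{2}}}{-15 + 3} = \frac{\sqrt{169 + 441}}{-12} = \sqrt{610} \left(- \frac{1}{12}\right) = - \frac{\sqrt{610}}{12}$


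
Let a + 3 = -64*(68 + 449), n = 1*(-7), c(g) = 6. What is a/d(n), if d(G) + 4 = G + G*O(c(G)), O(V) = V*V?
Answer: 33091/263 ≈ 125.82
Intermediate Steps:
n = -7
O(V) = V²
a = -33091 (a = -3 - 64*(68 + 449) = -3 - 64*517 = -3 - 33088 = -33091)
d(G) = -4 + 37*G (d(G) = -4 + (G + G*6²) = -4 + (G + G*36) = -4 + (G + 36*G) = -4 + 37*G)
a/d(n) = -33091/(-4 + 37*(-7)) = -33091/(-4 - 259) = -33091/(-263) = -33091*(-1/263) = 33091/263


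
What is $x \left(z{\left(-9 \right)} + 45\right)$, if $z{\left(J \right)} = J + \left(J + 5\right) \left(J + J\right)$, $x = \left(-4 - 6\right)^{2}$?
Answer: $10800$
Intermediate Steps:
$x = 100$ ($x = \left(-10\right)^{2} = 100$)
$z{\left(J \right)} = J + 2 J \left(5 + J\right)$ ($z{\left(J \right)} = J + \left(5 + J\right) 2 J = J + 2 J \left(5 + J\right)$)
$x \left(z{\left(-9 \right)} + 45\right) = 100 \left(- 9 \left(11 + 2 \left(-9\right)\right) + 45\right) = 100 \left(- 9 \left(11 - 18\right) + 45\right) = 100 \left(\left(-9\right) \left(-7\right) + 45\right) = 100 \left(63 + 45\right) = 100 \cdot 108 = 10800$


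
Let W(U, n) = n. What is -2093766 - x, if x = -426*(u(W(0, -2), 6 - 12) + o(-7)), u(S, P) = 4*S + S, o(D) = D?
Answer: -2101008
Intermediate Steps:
u(S, P) = 5*S
x = 7242 (x = -426*(5*(-2) - 7) = -426*(-10 - 7) = -426*(-17) = 7242)
-2093766 - x = -2093766 - 1*7242 = -2093766 - 7242 = -2101008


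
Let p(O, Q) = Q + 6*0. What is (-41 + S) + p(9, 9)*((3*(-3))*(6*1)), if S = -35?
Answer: -562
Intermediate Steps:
p(O, Q) = Q (p(O, Q) = Q + 0 = Q)
(-41 + S) + p(9, 9)*((3*(-3))*(6*1)) = (-41 - 35) + 9*((3*(-3))*(6*1)) = -76 + 9*(-9*6) = -76 + 9*(-54) = -76 - 486 = -562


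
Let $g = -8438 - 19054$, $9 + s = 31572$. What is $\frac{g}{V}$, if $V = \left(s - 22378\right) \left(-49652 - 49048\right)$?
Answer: $\frac{2291}{75546625} \approx 3.0326 \cdot 10^{-5}$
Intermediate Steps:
$s = 31563$ ($s = -9 + 31572 = 31563$)
$V = -906559500$ ($V = \left(31563 - 22378\right) \left(-49652 - 49048\right) = 9185 \left(-98700\right) = -906559500$)
$g = -27492$
$\frac{g}{V} = - \frac{27492}{-906559500} = \left(-27492\right) \left(- \frac{1}{906559500}\right) = \frac{2291}{75546625}$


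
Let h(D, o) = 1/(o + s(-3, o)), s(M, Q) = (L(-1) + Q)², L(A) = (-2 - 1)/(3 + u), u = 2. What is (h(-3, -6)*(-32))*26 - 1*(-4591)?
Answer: 4290149/939 ≈ 4568.9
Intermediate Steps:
L(A) = -⅗ (L(A) = (-2 - 1)/(3 + 2) = -3/5 = -3*⅕ = -⅗)
s(M, Q) = (-⅗ + Q)²
h(D, o) = 1/(o + (-3 + 5*o)²/25)
(h(-3, -6)*(-32))*26 - 1*(-4591) = ((25/((-3 + 5*(-6))² + 25*(-6)))*(-32))*26 - 1*(-4591) = ((25/((-3 - 30)² - 150))*(-32))*26 + 4591 = ((25/((-33)² - 150))*(-32))*26 + 4591 = ((25/(1089 - 150))*(-32))*26 + 4591 = ((25/939)*(-32))*26 + 4591 = -800/939*26 + 4591 = -20800/939 + 4591 = 4290149/939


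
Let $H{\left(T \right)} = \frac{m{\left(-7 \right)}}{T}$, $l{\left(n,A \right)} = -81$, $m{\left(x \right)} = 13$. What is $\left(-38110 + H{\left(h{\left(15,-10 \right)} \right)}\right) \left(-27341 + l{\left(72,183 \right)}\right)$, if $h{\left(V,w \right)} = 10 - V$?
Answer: $\frac{5225618586}{5} \approx 1.0451 \cdot 10^{9}$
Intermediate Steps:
$H{\left(T \right)} = \frac{13}{T}$
$\left(-38110 + H{\left(h{\left(15,-10 \right)} \right)}\right) \left(-27341 + l{\left(72,183 \right)}\right) = \left(-38110 + \frac{13}{10 - 15}\right) \left(-27341 - 81\right) = \left(-38110 + \frac{13}{10 - 15}\right) \left(-27422\right) = \left(-38110 + \frac{13}{-5}\right) \left(-27422\right) = \left(-38110 + 13 \left(- \frac{1}{5}\right)\right) \left(-27422\right) = \left(-38110 - \frac{13}{5}\right) \left(-27422\right) = \left(- \frac{190563}{5}\right) \left(-27422\right) = \frac{5225618586}{5}$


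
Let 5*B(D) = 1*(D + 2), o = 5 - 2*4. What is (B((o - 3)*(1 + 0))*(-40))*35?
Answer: 1120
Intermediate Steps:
o = -3 (o = 5 - 8 = -3)
B(D) = ⅖ + D/5 (B(D) = (1*(D + 2))/5 = (1*(2 + D))/5 = (2 + D)/5 = ⅖ + D/5)
(B((o - 3)*(1 + 0))*(-40))*35 = ((⅖ + ((-3 - 3)*(1 + 0))/5)*(-40))*35 = ((⅖ + (-6*1)/5)*(-40))*35 = ((⅖ + (⅕)*(-6))*(-40))*35 = ((⅖ - 6/5)*(-40))*35 = -⅘*(-40)*35 = 32*35 = 1120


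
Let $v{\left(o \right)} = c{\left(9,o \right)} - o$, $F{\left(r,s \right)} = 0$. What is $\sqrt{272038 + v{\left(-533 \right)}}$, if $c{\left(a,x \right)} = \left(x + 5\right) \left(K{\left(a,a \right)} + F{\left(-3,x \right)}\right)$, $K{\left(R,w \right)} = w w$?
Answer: $\sqrt{229803} \approx 479.38$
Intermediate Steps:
$K{\left(R,w \right)} = w^{2}$
$c{\left(a,x \right)} = a^{2} \left(5 + x\right)$ ($c{\left(a,x \right)} = \left(x + 5\right) \left(a^{2} + 0\right) = \left(5 + x\right) a^{2} = a^{2} \left(5 + x\right)$)
$v{\left(o \right)} = 405 + 80 o$ ($v{\left(o \right)} = 9^{2} \left(5 + o\right) - o = 81 \left(5 + o\right) - o = \left(405 + 81 o\right) - o = 405 + 80 o$)
$\sqrt{272038 + v{\left(-533 \right)}} = \sqrt{272038 + \left(405 + 80 \left(-533\right)\right)} = \sqrt{272038 + \left(405 - 42640\right)} = \sqrt{272038 - 42235} = \sqrt{229803}$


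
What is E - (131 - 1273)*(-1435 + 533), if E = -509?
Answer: -1030593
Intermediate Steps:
E - (131 - 1273)*(-1435 + 533) = -509 - (131 - 1273)*(-1435 + 533) = -509 - (-1142)*(-902) = -509 - 1*1030084 = -509 - 1030084 = -1030593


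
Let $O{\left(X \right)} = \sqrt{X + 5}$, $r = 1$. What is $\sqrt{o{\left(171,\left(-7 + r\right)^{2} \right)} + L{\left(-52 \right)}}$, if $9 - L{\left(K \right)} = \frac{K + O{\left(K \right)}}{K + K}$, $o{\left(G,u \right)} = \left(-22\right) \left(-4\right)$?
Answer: $\frac{\sqrt{260936 + 26 i \sqrt{47}}}{52} \approx 9.8234 + 0.0033552 i$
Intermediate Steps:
$O{\left(X \right)} = \sqrt{5 + X}$
$o{\left(G,u \right)} = 88$
$L{\left(K \right)} = 9 - \frac{K + \sqrt{5 + K}}{2 K}$ ($L{\left(K \right)} = 9 - \frac{K + \sqrt{5 + K}}{K + K} = 9 - \frac{K + \sqrt{5 + K}}{2 K}$)
$\sqrt{o{\left(171,\left(-7 + r\right)^{2} \right)} + L{\left(-52 \right)}} = \sqrt{88 + \frac{- \sqrt{5 - 52} + 17 \left(-52\right)}{2 \left(-52\right)}} = \sqrt{88 + \frac{1}{2} \left(- \frac{1}{52}\right) \left(- \sqrt{-47} - 884\right)} = \sqrt{88 + \frac{1}{2} \left(- \frac{1}{52}\right) \left(- i \sqrt{47} - 884\right)} = \sqrt{88 + \frac{1}{2} \left(- \frac{1}{52}\right) \left(-884 - i \sqrt{47}\right)} = \sqrt{88 + \left(\frac{17}{2} + \frac{i \sqrt{47}}{104}\right)} = \sqrt{\frac{193}{2} + \frac{i \sqrt{47}}{104}}$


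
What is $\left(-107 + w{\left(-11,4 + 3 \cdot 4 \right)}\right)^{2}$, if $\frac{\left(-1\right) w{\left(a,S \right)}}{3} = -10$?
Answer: $5929$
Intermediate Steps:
$w{\left(a,S \right)} = 30$ ($w{\left(a,S \right)} = \left(-3\right) \left(-10\right) = 30$)
$\left(-107 + w{\left(-11,4 + 3 \cdot 4 \right)}\right)^{2} = \left(-107 + 30\right)^{2} = \left(-77\right)^{2} = 5929$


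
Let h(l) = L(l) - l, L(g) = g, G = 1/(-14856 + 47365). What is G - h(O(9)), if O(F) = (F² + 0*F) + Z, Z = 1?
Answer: 1/32509 ≈ 3.0761e-5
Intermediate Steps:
G = 1/32509 ≈ 3.0761e-5
O(F) = 1 + F² (O(F) = (F² + 0*F) + 1 = (F² + 0) + 1 = F² + 1 = 1 + F²)
h(l) = 0 (h(l) = l - l = 0)
G - h(O(9)) = 1/32509 - 1*0 = 1/32509 + 0 = 1/32509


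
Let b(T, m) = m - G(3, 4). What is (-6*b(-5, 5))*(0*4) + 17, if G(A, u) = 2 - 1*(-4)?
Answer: 17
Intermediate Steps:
G(A, u) = 6 (G(A, u) = 2 + 4 = 6)
b(T, m) = -6 + m (b(T, m) = m - 1*6 = m - 6 = -6 + m)
(-6*b(-5, 5))*(0*4) + 17 = (-6*(-6 + 5))*(0*4) + 17 = -6*(-1)*0 + 17 = -1*(-6)*0 + 17 = 6*0 + 17 = 0 + 17 = 17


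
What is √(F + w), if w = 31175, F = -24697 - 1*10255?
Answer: I*√3777 ≈ 61.457*I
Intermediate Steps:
F = -34952 (F = -24697 - 10255 = -34952)
√(F + w) = √(-34952 + 31175) = √(-3777) = I*√3777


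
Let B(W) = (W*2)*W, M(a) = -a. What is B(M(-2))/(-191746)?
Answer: -4/95873 ≈ -4.1722e-5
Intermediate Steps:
B(W) = 2*W² (B(W) = (2*W)*W = 2*W²)
B(M(-2))/(-191746) = (2*(-1*(-2))²)/(-191746) = (2*2²)*(-1/191746) = (2*4)*(-1/191746) = 8*(-1/191746) = -4/95873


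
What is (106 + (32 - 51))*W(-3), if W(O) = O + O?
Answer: -522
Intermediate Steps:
W(O) = 2*O
(106 + (32 - 51))*W(-3) = (106 + (32 - 51))*(2*(-3)) = (106 - 19)*(-6) = 87*(-6) = -522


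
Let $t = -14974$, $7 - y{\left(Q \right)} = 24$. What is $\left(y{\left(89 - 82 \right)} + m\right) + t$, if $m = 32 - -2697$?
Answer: $-12262$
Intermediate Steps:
$y{\left(Q \right)} = -17$ ($y{\left(Q \right)} = 7 - 24 = -17$)
$m = 2729$ ($m = 32 + 2697 = 2729$)
$\left(y{\left(89 - 82 \right)} + m\right) + t = \left(-17 + 2729\right) - 14974 = 2712 - 14974 = -12262$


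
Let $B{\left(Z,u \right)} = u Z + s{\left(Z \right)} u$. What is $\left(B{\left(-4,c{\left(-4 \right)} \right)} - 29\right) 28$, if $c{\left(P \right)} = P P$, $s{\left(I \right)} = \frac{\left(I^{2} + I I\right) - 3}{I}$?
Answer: $-5852$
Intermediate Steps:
$s{\left(I \right)} = \frac{-3 + 2 I^{2}}{I}$ ($s{\left(I \right)} = \frac{\left(I^{2} + I^{2}\right) - 3}{I} = \frac{2 I^{2} - 3}{I} = \frac{-3 + 2 I^{2}}{I}$)
$c{\left(P \right)} = P^{2}$
$B{\left(Z,u \right)} = Z u + u \left(- \frac{3}{Z} + 2 Z\right)$ ($B{\left(Z,u \right)} = u Z + \left(- \frac{3}{Z} + 2 Z\right) u = Z u + u \left(- \frac{3}{Z} + 2 Z\right)$)
$\left(B{\left(-4,c{\left(-4 \right)} \right)} - 29\right) 28 = \left(\frac{3 \left(-4\right)^{2} \left(-1 + \left(-4\right)^{2}\right)}{-4} - 29\right) 28 = \left(3 \cdot 16 \left(- \frac{1}{4}\right) \left(-1 + 16\right) - 29\right) 28 = \left(3 \cdot 16 \left(- \frac{1}{4}\right) 15 - 29\right) 28 = \left(-180 - 29\right) 28 = \left(-209\right) 28 = -5852$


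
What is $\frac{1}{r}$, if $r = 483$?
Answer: $\frac{1}{483} \approx 0.0020704$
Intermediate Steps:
$\frac{1}{r} = \frac{1}{483}$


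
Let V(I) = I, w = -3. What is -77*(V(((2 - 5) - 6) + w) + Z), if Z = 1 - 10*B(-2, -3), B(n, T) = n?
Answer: -693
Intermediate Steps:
Z = 21 (Z = 1 - 10*(-2) = 1 + 20 = 21)
-77*(V(((2 - 5) - 6) + w) + Z) = -77*((((2 - 5) - 6) - 3) + 21) = -77*(((-3 - 6) - 3) + 21) = -77*((-9 - 3) + 21) = -77*(-12 + 21) = -77*9 = -693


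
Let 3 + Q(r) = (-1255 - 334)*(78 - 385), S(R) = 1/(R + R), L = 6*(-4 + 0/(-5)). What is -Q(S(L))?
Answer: -487820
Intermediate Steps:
L = -24 (L = 6*(-4 + 0*(-⅕)) = 6*(-4 + 0) = 6*(-4) = -24)
S(R) = 1/(2*R)
Q(r) = 487820 (Q(r) = -3 + (-1255 - 334)*(78 - 385) = -3 - 1589*(-307) = -3 + 487823 = 487820)
-Q(S(L)) = -1*487820 = -487820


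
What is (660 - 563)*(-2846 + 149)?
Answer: -261609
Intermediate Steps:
(660 - 563)*(-2846 + 149) = 97*(-2697) = -261609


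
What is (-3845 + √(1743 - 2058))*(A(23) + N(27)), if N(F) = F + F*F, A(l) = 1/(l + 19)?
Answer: -122090285/42 + 31753*I*√35/14 ≈ -2.9069e+6 + 13418.0*I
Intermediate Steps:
A(l) = 1/(19 + l)
N(F) = F + F²
(-3845 + √(1743 - 2058))*(A(23) + N(27)) = (-3845 + √(1743 - 2058))*(1/(19 + 23) + 27*(1 + 27)) = (-3845 + √(-315))*(1/42 + 27*28) = (-3845 + 3*I*√35)*(1/42 + 756) = (-3845 + 3*I*√35)*(31753/42) = -122090285/42 + 31753*I*√35/14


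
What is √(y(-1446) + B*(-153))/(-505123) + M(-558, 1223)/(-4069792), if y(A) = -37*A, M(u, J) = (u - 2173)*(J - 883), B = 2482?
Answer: 232135/1017448 - 2*I*√81561/505123 ≈ 0.22815 - 0.0011308*I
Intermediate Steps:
M(u, J) = (-2173 + u)*(-883 + J)
√(y(-1446) + B*(-153))/(-505123) + M(-558, 1223)/(-4069792) = √(-37*(-1446) + 2482*(-153))/(-505123) + (1918759 - 2173*1223 - 883*(-558) + 1223*(-558))/(-4069792) = √(53502 - 379746)*(-1/505123) + (1918759 - 2657579 + 492714 - 682434)*(-1/4069792) = √(-326244)*(-1/505123) - 928540*(-1/4069792) = (2*I*√81561)*(-1/505123) + 232135/1017448 = -2*I*√81561/505123 + 232135/1017448 = 232135/1017448 - 2*I*√81561/505123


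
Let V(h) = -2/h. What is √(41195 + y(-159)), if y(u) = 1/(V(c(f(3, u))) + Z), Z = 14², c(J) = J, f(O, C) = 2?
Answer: √1566440070/195 ≈ 202.97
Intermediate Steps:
Z = 196
y(u) = 1/195 (y(u) = 1/(-2/2 + 196) = 1/(-2*½ + 196) = 1/(-1 + 196) = 1/195)
√(41195 + y(-159)) = √(41195 + 1/195) = √(8033026/195) = √1566440070/195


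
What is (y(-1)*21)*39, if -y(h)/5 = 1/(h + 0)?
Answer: 4095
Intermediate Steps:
y(h) = -5/h (y(h) = -5/(h + 0) = -5/h)
(y(-1)*21)*39 = (-5/(-1)*21)*39 = (-5*(-1)*21)*39 = (5*21)*39 = 105*39 = 4095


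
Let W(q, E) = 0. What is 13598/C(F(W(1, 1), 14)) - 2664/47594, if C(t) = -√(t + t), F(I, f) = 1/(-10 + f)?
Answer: -1332/23797 - 13598*√2 ≈ -19231.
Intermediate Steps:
C(t) = -√2*√t (C(t) = -√(2*t) = -√2*√t)
13598/C(F(W(1, 1), 14)) - 2664/47594 = 13598/((-√2*√(1/(-10 + 14)))) - 2664/47594 = 13598/((-√2*√(1/4))) - 2664*1/47594 = 13598/((-√2*√(¼))) - 1332/23797 = 13598/((-1*√2*½)) - 1332/23797 = 13598/((-√2/2)) - 1332/23797 = 13598*(-√2) - 1332/23797 = -13598*√2 - 1332/23797 = -1332/23797 - 13598*√2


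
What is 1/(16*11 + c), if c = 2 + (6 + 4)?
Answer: 1/188 ≈ 0.0053191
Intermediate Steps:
c = 12 (c = 2 + 10 = 12)
1/(16*11 + c) = 1/(16*11 + 12) = 1/(176 + 12) = 1/188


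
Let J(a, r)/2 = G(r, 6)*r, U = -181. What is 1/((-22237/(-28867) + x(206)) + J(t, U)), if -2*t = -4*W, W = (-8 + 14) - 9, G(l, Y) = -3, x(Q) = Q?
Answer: 28867/37318401 ≈ 0.00077353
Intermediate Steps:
W = -3 (W = 6 - 9 = -3)
t = -6 (t = -(-2)*(-3) = -½*12 = -6)
J(a, r) = -6*r (J(a, r) = 2*(-3*r) = -6*r)
1/((-22237/(-28867) + x(206)) + J(t, U)) = 1/((-22237/(-28867) + 206) - 6*(-181)) = 1/((-22237*(-1/28867) + 206) + 1086) = 1/((22237/28867 + 206) + 1086) = 1/(5968839/28867 + 1086) = 1/(37318401/28867) = 28867/37318401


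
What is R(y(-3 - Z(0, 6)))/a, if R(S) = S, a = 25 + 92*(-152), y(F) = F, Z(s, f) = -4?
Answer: -1/13959 ≈ -7.1638e-5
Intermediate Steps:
a = -13959 (a = 25 - 13984 = -13959)
R(y(-3 - Z(0, 6)))/a = (-3 - 1*(-4))/(-13959) = (-3 + 4)*(-1/13959) = 1*(-1/13959) = -1/13959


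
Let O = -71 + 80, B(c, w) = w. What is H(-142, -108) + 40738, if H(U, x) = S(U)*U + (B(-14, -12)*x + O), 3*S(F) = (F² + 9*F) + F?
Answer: -845173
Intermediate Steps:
O = 9
S(F) = F²/3 + 10*F/3 (S(F) = ((F² + 9*F) + F)/3 = (F² + 10*F)/3 = F²/3 + 10*F/3)
H(U, x) = 9 - 12*x + U²*(10 + U)/3 (H(U, x) = (U*(10 + U)/3)*U + (-12*x + 9) = U²*(10 + U)/3 + (9 - 12*x) = 9 - 12*x + U²*(10 + U)/3)
H(-142, -108) + 40738 = (9 - 12*(-108) + (⅓)*(-142)²*(10 - 142)) + 40738 = (9 + 1296 + (⅓)*20164*(-132)) + 40738 = (9 + 1296 - 887216) + 40738 = -885911 + 40738 = -845173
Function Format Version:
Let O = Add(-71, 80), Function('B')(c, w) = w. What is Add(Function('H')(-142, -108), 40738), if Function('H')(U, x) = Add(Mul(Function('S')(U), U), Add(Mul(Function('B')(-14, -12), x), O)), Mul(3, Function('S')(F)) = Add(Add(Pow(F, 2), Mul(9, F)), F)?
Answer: -845173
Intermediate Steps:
O = 9
Function('S')(F) = Add(Mul(Rational(1, 3), Pow(F, 2)), Mul(Rational(10, 3), F)) (Function('S')(F) = Mul(Rational(1, 3), Add(Add(Pow(F, 2), Mul(9, F)), F)) = Mul(Rational(1, 3), Add(Pow(F, 2), Mul(10, F))) = Add(Mul(Rational(1, 3), Pow(F, 2)), Mul(Rational(10, 3), F)))
Function('H')(U, x) = Add(9, Mul(-12, x), Mul(Rational(1, 3), Pow(U, 2), Add(10, U))) (Function('H')(U, x) = Add(Mul(Mul(Rational(1, 3), U, Add(10, U)), U), Add(Mul(-12, x), 9)) = Add(Mul(Rational(1, 3), Pow(U, 2), Add(10, U)), Add(9, Mul(-12, x))) = Add(9, Mul(-12, x), Mul(Rational(1, 3), Pow(U, 2), Add(10, U))))
Add(Function('H')(-142, -108), 40738) = Add(Add(9, Mul(-12, -108), Mul(Rational(1, 3), Pow(-142, 2), Add(10, -142))), 40738) = Add(Add(9, 1296, Mul(Rational(1, 3), 20164, -132)), 40738) = Add(Add(9, 1296, -887216), 40738) = Add(-885911, 40738) = -845173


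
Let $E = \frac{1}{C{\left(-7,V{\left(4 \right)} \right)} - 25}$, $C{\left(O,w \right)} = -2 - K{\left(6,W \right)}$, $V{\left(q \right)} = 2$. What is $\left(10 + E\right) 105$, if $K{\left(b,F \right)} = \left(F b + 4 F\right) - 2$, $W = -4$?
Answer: $1057$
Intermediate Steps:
$K{\left(b,F \right)} = -2 + 4 F + F b$ ($K{\left(b,F \right)} = \left(4 F + F b\right) - 2 = -2 + 4 F + F b$)
$C{\left(O,w \right)} = 40$ ($C{\left(O,w \right)} = -2 - \left(-2 + 4 \left(-4\right) - 24\right) = -2 - \left(-2 - 16 - 24\right) = -2 - -42 = -2 + 42 = 40$)
$E = \frac{1}{15}$ ($E = \frac{1}{40 - 25} = \frac{1}{15} \approx 0.066667$)
$\left(10 + E\right) 105 = \left(10 + \frac{1}{15}\right) 105 = \frac{151}{15} \cdot 105 = 1057$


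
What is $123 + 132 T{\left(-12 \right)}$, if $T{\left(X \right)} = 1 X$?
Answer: $-1461$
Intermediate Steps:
$T{\left(X \right)} = X$
$123 + 132 T{\left(-12 \right)} = 123 + 132 \left(-12\right) = 123 - 1584 = -1461$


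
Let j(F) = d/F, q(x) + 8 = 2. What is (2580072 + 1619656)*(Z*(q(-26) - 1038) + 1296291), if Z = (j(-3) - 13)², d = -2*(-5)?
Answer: 4274378165200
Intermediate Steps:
d = 10
q(x) = -6 (q(x) = -8 + 2 = -6)
j(F) = 10/F
Z = 2401/9 (Z = (10/(-3) - 13)² = (10*(-⅓) - 13)² = (-10/3 - 13)² = (-49/3)² = 2401/9 ≈ 266.78)
(2580072 + 1619656)*(Z*(q(-26) - 1038) + 1296291) = (2580072 + 1619656)*(2401*(-6 - 1038)/9 + 1296291) = 4199728*((2401/9)*(-1044) + 1296291) = 4199728*(-278516 + 1296291) = 4199728*1017775 = 4274378165200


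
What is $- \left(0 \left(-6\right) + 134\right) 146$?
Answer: $-19564$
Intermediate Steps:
$- \left(0 \left(-6\right) + 134\right) 146 = - \left(0 + 134\right) 146 = - 134 \cdot 146 = \left(-1\right) 19564 = -19564$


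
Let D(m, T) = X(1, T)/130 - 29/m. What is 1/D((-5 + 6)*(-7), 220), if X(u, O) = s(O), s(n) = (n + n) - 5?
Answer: 182/1363 ≈ 0.13353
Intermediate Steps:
s(n) = -5 + 2*n (s(n) = 2*n - 5 = -5 + 2*n)
X(u, O) = -5 + 2*O
D(m, T) = -1/26 - 29/m + T/65 (D(m, T) = (-5 + 2*T)/130 - 29/m = (-5 + 2*T)*(1/130) - 29/m = (-1/26 + T/65) - 29/m = -1/26 - 29/m + T/65)
1/D((-5 + 6)*(-7), 220) = 1/(-1/26 - 29*(-1/(7*(-5 + 6))) + (1/65)*220) = 1/(-1/26 - 29/(1*(-7)) + 44/13) = 1/(-1/26 - 29/(-7) + 44/13) = 1/(-1/26 - 29*(-1/7) + 44/13) = 1/(-1/26 + 29/7 + 44/13) = 1/(1363/182) = 182/1363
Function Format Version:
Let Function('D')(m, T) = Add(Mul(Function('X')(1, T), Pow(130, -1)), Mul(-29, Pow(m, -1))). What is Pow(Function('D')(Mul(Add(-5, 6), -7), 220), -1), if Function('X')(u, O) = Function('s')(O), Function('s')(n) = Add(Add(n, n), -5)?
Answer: Rational(182, 1363) ≈ 0.13353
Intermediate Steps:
Function('s')(n) = Add(-5, Mul(2, n)) (Function('s')(n) = Add(Mul(2, n), -5) = Add(-5, Mul(2, n)))
Function('X')(u, O) = Add(-5, Mul(2, O))
Function('D')(m, T) = Add(Rational(-1, 26), Mul(-29, Pow(m, -1)), Mul(Rational(1, 65), T)) (Function('D')(m, T) = Add(Mul(Add(-5, Mul(2, T)), Pow(130, -1)), Mul(-29, Pow(m, -1))) = Add(Mul(Add(-5, Mul(2, T)), Rational(1, 130)), Mul(-29, Pow(m, -1))) = Add(Add(Rational(-1, 26), Mul(Rational(1, 65), T)), Mul(-29, Pow(m, -1))) = Add(Rational(-1, 26), Mul(-29, Pow(m, -1)), Mul(Rational(1, 65), T)))
Pow(Function('D')(Mul(Add(-5, 6), -7), 220), -1) = Pow(Add(Rational(-1, 26), Mul(-29, Pow(Mul(Add(-5, 6), -7), -1)), Mul(Rational(1, 65), 220)), -1) = Pow(Add(Rational(-1, 26), Mul(-29, Pow(Mul(1, -7), -1)), Rational(44, 13)), -1) = Pow(Add(Rational(-1, 26), Mul(-29, Pow(-7, -1)), Rational(44, 13)), -1) = Pow(Add(Rational(-1, 26), Mul(-29, Rational(-1, 7)), Rational(44, 13)), -1) = Pow(Add(Rational(-1, 26), Rational(29, 7), Rational(44, 13)), -1) = Pow(Rational(1363, 182), -1) = Rational(182, 1363)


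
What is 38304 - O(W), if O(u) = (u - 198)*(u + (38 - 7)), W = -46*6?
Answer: -77826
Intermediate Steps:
W = -276
O(u) = (-198 + u)*(31 + u) (O(u) = (-198 + u)*(u + 31) = (-198 + u)*(31 + u))
38304 - O(W) = 38304 - (-6138 + (-276)² - 167*(-276)) = 38304 - (-6138 + 76176 + 46092) = 38304 - 1*116130 = 38304 - 116130 = -77826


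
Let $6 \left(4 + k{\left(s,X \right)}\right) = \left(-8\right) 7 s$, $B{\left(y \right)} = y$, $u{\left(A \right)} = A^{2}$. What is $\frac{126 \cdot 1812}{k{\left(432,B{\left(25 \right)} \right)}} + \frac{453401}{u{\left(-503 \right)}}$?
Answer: $- \frac{13983766093}{255286081} \approx -54.777$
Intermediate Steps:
$k{\left(s,X \right)} = -4 - \frac{28 s}{3}$ ($k{\left(s,X \right)} = -4 + \frac{\left(-8\right) 7 s}{6} = -4 + \frac{\left(-56\right) s}{6} = -4 - \frac{28 s}{3}$)
$\frac{126 \cdot 1812}{k{\left(432,B{\left(25 \right)} \right)}} + \frac{453401}{u{\left(-503 \right)}} = \frac{126 \cdot 1812}{-4 - 4032} + \frac{453401}{\left(-503\right)^{2}} = \frac{228312}{-4 - 4032} + \frac{453401}{253009} = \frac{228312}{-4036} + 453401 \cdot \frac{1}{253009} = 228312 \left(- \frac{1}{4036}\right) + \frac{453401}{253009} = - \frac{57078}{1009} + \frac{453401}{253009} = - \frac{13983766093}{255286081}$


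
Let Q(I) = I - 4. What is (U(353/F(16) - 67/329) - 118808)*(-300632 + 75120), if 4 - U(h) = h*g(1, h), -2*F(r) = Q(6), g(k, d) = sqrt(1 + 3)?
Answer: 1251723943328/47 ≈ 2.6632e+10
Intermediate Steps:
Q(I) = -4 + I
g(k, d) = 2 (g(k, d) = sqrt(4) = 2)
F(r) = -1 (F(r) = -(-4 + 6)/2 = -1/2*2 = -1)
U(h) = 4 - 2*h (U(h) = 4 - h*2 = 4 - 2*h)
(U(353/F(16) - 67/329) - 118808)*(-300632 + 75120) = ((4 - 2*(353/(-1) - 67/329)) - 118808)*(-300632 + 75120) = ((4 - 2*(353*(-1) - 67*1/329)) - 118808)*(-225512) = ((4 - 2*(-353 - 67/329)) - 118808)*(-225512) = ((4 - 2*(-116204/329)) - 118808)*(-225512) = ((4 + 232408/329) - 118808)*(-225512) = (233724/329 - 118808)*(-225512) = -38854108/329*(-225512) = 1251723943328/47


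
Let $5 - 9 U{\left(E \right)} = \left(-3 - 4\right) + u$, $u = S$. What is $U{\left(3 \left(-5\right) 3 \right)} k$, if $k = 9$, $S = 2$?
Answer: $10$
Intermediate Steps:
$u = 2$
$U{\left(E \right)} = \frac{10}{9}$ ($U{\left(E \right)} = \frac{5}{9} - \frac{\left(-3 - 4\right) + 2}{9} = \frac{5}{9} - \frac{-7 + 2}{9} = \frac{5}{9} - - \frac{5}{9} = \frac{5}{9} + \frac{5}{9} = \frac{10}{9}$)
$U{\left(3 \left(-5\right) 3 \right)} k = \frac{10}{9} \cdot 9 = 10$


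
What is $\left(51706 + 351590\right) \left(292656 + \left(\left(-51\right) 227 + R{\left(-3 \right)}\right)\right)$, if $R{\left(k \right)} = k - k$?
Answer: $113358036384$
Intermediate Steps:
$R{\left(k \right)} = 0$
$\left(51706 + 351590\right) \left(292656 + \left(\left(-51\right) 227 + R{\left(-3 \right)}\right)\right) = \left(51706 + 351590\right) \left(292656 + \left(\left(-51\right) 227 + 0\right)\right) = 403296 \left(292656 + \left(-11577 + 0\right)\right) = 403296 \left(292656 - 11577\right) = 403296 \cdot 281079 = 113358036384$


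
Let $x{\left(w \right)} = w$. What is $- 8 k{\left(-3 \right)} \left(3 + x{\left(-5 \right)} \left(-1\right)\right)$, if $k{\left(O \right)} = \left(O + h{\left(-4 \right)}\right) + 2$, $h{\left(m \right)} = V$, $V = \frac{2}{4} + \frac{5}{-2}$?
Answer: $192$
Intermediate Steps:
$V = -2$ ($V = 2 \cdot \frac{1}{4} + 5 \left(- \frac{1}{2}\right) = \frac{1}{2} - \frac{5}{2} = -2$)
$h{\left(m \right)} = -2$
$k{\left(O \right)} = O$ ($k{\left(O \right)} = \left(O - 2\right) + 2 = \left(-2 + O\right) + 2 = O$)
$- 8 k{\left(-3 \right)} \left(3 + x{\left(-5 \right)} \left(-1\right)\right) = \left(-8\right) \left(-3\right) \left(3 - -5\right) = 24 \left(3 + 5\right) = 24 \cdot 8 = 192$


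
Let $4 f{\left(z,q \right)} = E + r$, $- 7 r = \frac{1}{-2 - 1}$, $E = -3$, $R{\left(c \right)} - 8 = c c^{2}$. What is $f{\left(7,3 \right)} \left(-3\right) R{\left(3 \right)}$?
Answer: $\frac{155}{2} \approx 77.5$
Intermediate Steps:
$R{\left(c \right)} = 8 + c^{3}$ ($R{\left(c \right)} = 8 + c c^{2} = 8 + c^{3}$)
$r = \frac{1}{21}$ ($r = - \frac{1}{7 \left(-2 - 1\right)} = - \frac{1}{7 \left(-3\right)} = \left(- \frac{1}{7}\right) \left(- \frac{1}{3}\right) = \frac{1}{21} \approx 0.047619$)
$f{\left(z,q \right)} = - \frac{31}{42}$ ($f{\left(z,q \right)} = \frac{-3 + \frac{1}{21}}{4} = \frac{1}{4} \left(- \frac{62}{21}\right) = - \frac{31}{42}$)
$f{\left(7,3 \right)} \left(-3\right) R{\left(3 \right)} = \left(- \frac{31}{42}\right) \left(-3\right) \left(8 + 3^{3}\right) = \frac{31 \left(8 + 27\right)}{14} = \frac{31}{14} \cdot 35 = \frac{155}{2}$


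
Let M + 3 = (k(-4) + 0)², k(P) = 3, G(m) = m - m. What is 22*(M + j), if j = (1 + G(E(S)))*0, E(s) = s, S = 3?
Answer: 132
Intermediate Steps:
G(m) = 0
j = 0 (j = (1 + 0)*0 = 1*0 = 0)
M = 6 (M = -3 + (3 + 0)² = -3 + 3² = -3 + 9 = 6)
22*(M + j) = 22*(6 + 0) = 22*6 = 132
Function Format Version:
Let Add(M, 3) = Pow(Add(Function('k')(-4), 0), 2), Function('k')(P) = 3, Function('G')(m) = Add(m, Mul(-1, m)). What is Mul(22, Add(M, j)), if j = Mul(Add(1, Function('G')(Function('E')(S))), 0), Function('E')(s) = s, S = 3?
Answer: 132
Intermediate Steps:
Function('G')(m) = 0
j = 0 (j = Mul(Add(1, 0), 0) = Mul(1, 0) = 0)
M = 6 (M = Add(-3, Pow(Add(3, 0), 2)) = Add(-3, Pow(3, 2)) = Add(-3, 9) = 6)
Mul(22, Add(M, j)) = Mul(22, Add(6, 0)) = Mul(22, 6) = 132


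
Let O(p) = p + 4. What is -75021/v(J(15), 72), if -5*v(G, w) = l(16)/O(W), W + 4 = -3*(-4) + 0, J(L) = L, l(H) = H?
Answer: 1125315/4 ≈ 2.8133e+5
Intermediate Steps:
W = 8 (W = -4 + (-3*(-4) + 0) = -4 + (12 + 0) = -4 + 12 = 8)
O(p) = 4 + p
v(G, w) = -4/15 (v(G, w) = -16/(5*(4 + 8)) = -16/(5*12) = -1/5*4/3 = -4/15)
-75021/v(J(15), 72) = -75021/(-4/15) = -75021*(-15/4) = 1125315/4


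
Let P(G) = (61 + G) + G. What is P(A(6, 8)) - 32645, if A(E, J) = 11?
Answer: -32562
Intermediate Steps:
P(G) = 61 + 2*G
P(A(6, 8)) - 32645 = (61 + 2*11) - 32645 = (61 + 22) - 32645 = 83 - 32645 = -32562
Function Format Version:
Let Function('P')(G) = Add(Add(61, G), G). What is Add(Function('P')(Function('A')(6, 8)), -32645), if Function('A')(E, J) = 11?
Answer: -32562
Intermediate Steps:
Function('P')(G) = Add(61, Mul(2, G))
Add(Function('P')(Function('A')(6, 8)), -32645) = Add(Add(61, Mul(2, 11)), -32645) = Add(Add(61, 22), -32645) = Add(83, -32645) = -32562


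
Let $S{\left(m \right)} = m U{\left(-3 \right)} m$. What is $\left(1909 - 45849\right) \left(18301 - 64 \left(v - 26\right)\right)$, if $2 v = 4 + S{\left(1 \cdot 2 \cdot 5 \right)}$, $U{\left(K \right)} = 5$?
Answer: $-168597780$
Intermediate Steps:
$S{\left(m \right)} = 5 m^{2}$ ($S{\left(m \right)} = m 5 m = 5 m m = 5 m^{2}$)
$v = 252$ ($v = \frac{4 + 5 \left(1 \cdot 2 \cdot 5\right)^{2}}{2} = \frac{4 + 5 \left(2 \cdot 5\right)^{2}}{2} = \frac{4 + 5 \cdot 10^{2}}{2} = \frac{4 + 5 \cdot 100}{2} = \frac{4 + 500}{2} = \frac{1}{2} \cdot 504 = 252$)
$\left(1909 - 45849\right) \left(18301 - 64 \left(v - 26\right)\right) = \left(1909 - 45849\right) \left(18301 - 64 \left(252 - 26\right)\right) = - 43940 \left(18301 - 14464\right) = \left(-43940\right) 3837 = -168597780$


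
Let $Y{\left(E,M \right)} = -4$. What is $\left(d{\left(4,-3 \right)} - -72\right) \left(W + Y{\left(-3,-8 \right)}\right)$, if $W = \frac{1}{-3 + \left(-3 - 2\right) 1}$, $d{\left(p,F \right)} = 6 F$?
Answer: $- \frac{891}{4} \approx -222.75$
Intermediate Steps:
$W = - \frac{1}{8}$ ($W = \frac{1}{-3 - 5} = \frac{1}{-8} = - \frac{1}{8} \approx -0.125$)
$\left(d{\left(4,-3 \right)} - -72\right) \left(W + Y{\left(-3,-8 \right)}\right) = \left(6 \left(-3\right) - -72\right) \left(- \frac{1}{8} - 4\right) = \left(-18 + 72\right) \left(- \frac{33}{8}\right) = 54 \left(- \frac{33}{8}\right) = - \frac{891}{4}$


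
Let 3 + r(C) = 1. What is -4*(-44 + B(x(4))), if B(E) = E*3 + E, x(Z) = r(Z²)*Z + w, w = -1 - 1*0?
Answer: 320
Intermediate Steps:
r(C) = -2 (r(C) = -3 + 1 = -2)
w = -1 (w = -1 + 0 = -1)
x(Z) = -1 - 2*Z (x(Z) = -2*Z - 1 = -1 - 2*Z)
B(E) = 4*E (B(E) = 3*E + E = 4*E)
-4*(-44 + B(x(4))) = -4*(-44 + 4*(-1 - 2*4)) = -4*(-44 + 4*(-1 - 8)) = -4*(-44 + 4*(-9)) = -4*(-44 - 36) = -4*(-80) = 320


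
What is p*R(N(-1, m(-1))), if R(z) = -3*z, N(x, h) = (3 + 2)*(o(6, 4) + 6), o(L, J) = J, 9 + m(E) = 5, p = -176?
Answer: 26400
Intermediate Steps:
m(E) = -4 (m(E) = -9 + 5 = -4)
N(x, h) = 50 (N(x, h) = (3 + 2)*(4 + 6) = 5*10 = 50)
p*R(N(-1, m(-1))) = -(-528)*50 = -176*(-150) = 26400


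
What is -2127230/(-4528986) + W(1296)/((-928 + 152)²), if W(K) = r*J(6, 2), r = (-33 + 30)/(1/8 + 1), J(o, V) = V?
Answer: 1906164729/4058402788 ≈ 0.46968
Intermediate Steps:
r = -8/3 (r = -3/(⅛ + 1) = -3/9/8 = -3*8/9 = -8/3 ≈ -2.6667)
W(K) = -16/3 (W(K) = -8/3*2 = -16/3)
-2127230/(-4528986) + W(1296)/((-928 + 152)²) = -2127230/(-4528986) - 16/(3*(-928 + 152)²) = -2127230*(-1/4528986) - 16/(3*((-776)²)) = 151945/323499 - 16/3/602176 = 151945/323499 - 16/3*1/602176 = 151945/323499 - 1/112908 = 1906164729/4058402788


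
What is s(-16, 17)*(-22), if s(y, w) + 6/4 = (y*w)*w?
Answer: 101761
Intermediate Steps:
s(y, w) = -3/2 + y*w² (s(y, w) = -3/2 + (y*w)*w = -3/2 + (w*y)*w = -3/2 + y*w²)
s(-16, 17)*(-22) = (-3/2 - 16*17²)*(-22) = (-3/2 - 16*289)*(-22) = (-3/2 - 4624)*(-22) = -9251/2*(-22) = 101761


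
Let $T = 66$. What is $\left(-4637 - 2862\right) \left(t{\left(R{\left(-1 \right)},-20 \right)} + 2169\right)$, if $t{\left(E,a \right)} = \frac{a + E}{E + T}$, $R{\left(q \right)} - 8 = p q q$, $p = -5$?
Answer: $- \frac{1122180356}{69} \approx -1.6263 \cdot 10^{7}$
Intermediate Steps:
$R{\left(q \right)} = 8 - 5 q^{2}$ ($R{\left(q \right)} = 8 + - 5 q q = 8 - 5 q^{2}$)
$t{\left(E,a \right)} = \frac{E + a}{66 + E}$ ($t{\left(E,a \right)} = \frac{a + E}{E + 66} = \frac{E + a}{66 + E}$)
$\left(-4637 - 2862\right) \left(t{\left(R{\left(-1 \right)},-20 \right)} + 2169\right) = \left(-4637 - 2862\right) \left(\frac{\left(8 - 5 \left(-1\right)^{2}\right) - 20}{66 + \left(8 - 5 \left(-1\right)^{2}\right)} + 2169\right) = - 7499 \left(\frac{\left(8 - 5\right) - 20}{66 + \left(8 - 5\right)} + 2169\right) = - 7499 \left(\frac{3 - 20}{66 + 3} + 2169\right) = - 7499 \left(\frac{1}{69} \left(-17\right) + 2169\right) = - 7499 \left(- \frac{17}{69} + 2169\right) = \left(-7499\right) \frac{149644}{69} = - \frac{1122180356}{69}$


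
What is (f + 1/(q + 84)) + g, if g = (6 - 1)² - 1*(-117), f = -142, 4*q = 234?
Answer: 2/285 ≈ 0.0070175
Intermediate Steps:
q = 117/2 (q = (¼)*234 = 117/2 ≈ 58.500)
g = 142 (g = 5² + 117 = 25 + 117 = 142)
(f + 1/(q + 84)) + g = (-142 + 1/(117/2 + 84)) + 142 = (-142 + 1/(285/2)) + 142 = (-142 + 2/285) + 142 = -40468/285 + 142 = 2/285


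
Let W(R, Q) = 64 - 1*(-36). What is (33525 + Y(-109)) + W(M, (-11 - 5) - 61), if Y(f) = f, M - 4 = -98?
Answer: 33516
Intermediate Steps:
M = -94 (M = 4 - 98 = -94)
W(R, Q) = 100 (W(R, Q) = 64 + 36 = 100)
(33525 + Y(-109)) + W(M, (-11 - 5) - 61) = (33525 - 109) + 100 = 33416 + 100 = 33516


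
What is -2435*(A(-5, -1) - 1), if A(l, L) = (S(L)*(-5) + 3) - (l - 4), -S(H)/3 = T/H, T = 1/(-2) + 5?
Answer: 275155/2 ≈ 1.3758e+5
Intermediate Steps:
T = 9/2 (T = -½*1 + 5 = -½ + 5 = 9/2 ≈ 4.5000)
S(H) = -27/(2*H)
A(l, L) = 7 - l + 135/(2*L) (A(l, L) = (-27/(2*L)*(-5) + 3) - (l - 4) = (135/(2*L) + 3) - (-4 + l) = (3 + 135/(2*L)) + (4 - l) = 7 - l + 135/(2*L))
-2435*(A(-5, -1) - 1) = -2435*((7 - 1*(-5) + (135/2)/(-1)) - 1) = -2435*((7 + 5 + (135/2)*(-1)) - 1) = -2435*((7 + 5 - 135/2) - 1) = -2435*(-111/2 - 1) = -2435*(-113/2) = 275155/2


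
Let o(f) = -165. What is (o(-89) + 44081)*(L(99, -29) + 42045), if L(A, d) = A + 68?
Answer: 1853782192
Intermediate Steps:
L(A, d) = 68 + A
(o(-89) + 44081)*(L(99, -29) + 42045) = (-165 + 44081)*((68 + 99) + 42045) = 43916*(167 + 42045) = 43916*42212 = 1853782192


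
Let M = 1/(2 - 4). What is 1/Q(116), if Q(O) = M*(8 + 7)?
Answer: -2/15 ≈ -0.13333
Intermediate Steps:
M = -1/2 (M = 1/(-2) = -1/2 ≈ -0.50000)
Q(O) = -15/2 (Q(O) = -(8 + 7)/2 = -1/2*15 = -15/2)
1/Q(116) = 1/(-15/2) = -2/15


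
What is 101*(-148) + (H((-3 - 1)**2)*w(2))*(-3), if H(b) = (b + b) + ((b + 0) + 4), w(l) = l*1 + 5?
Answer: -16040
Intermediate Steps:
w(l) = 5 + l (w(l) = l + 5 = 5 + l)
H(b) = 4 + 3*b (H(b) = 2*b + (b + 4) = 2*b + (4 + b) = 4 + 3*b)
101*(-148) + (H((-3 - 1)**2)*w(2))*(-3) = 101*(-148) + ((4 + 3*(-3 - 1)**2)*(5 + 2))*(-3) = -14948 + ((4 + 3*(-4)**2)*7)*(-3) = -14948 + ((4 + 3*16)*7)*(-3) = -14948 + ((4 + 48)*7)*(-3) = -14948 + (52*7)*(-3) = -14948 + 364*(-3) = -14948 - 1092 = -16040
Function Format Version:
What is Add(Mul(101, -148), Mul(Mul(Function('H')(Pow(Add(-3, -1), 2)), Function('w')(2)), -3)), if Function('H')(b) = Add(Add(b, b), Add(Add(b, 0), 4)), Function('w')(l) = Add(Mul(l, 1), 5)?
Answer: -16040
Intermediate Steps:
Function('w')(l) = Add(5, l) (Function('w')(l) = Add(l, 5) = Add(5, l))
Function('H')(b) = Add(4, Mul(3, b)) (Function('H')(b) = Add(Mul(2, b), Add(b, 4)) = Add(Mul(2, b), Add(4, b)) = Add(4, Mul(3, b)))
Add(Mul(101, -148), Mul(Mul(Function('H')(Pow(Add(-3, -1), 2)), Function('w')(2)), -3)) = Add(Mul(101, -148), Mul(Mul(Add(4, Mul(3, Pow(Add(-3, -1), 2))), Add(5, 2)), -3)) = Add(-14948, Mul(Mul(Add(4, Mul(3, Pow(-4, 2))), 7), -3)) = Add(-14948, Mul(Mul(Add(4, Mul(3, 16)), 7), -3)) = Add(-14948, Mul(Mul(Add(4, 48), 7), -3)) = Add(-14948, Mul(Mul(52, 7), -3)) = Add(-14948, Mul(364, -3)) = Add(-14948, -1092) = -16040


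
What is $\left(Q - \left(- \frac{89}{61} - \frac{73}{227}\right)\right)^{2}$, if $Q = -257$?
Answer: $\frac{12489318564529}{191739409} \approx 65137.0$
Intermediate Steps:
$\left(Q - \left(- \frac{89}{61} - \frac{73}{227}\right)\right)^{2} = \left(-257 - \left(- \frac{89}{61} - \frac{73}{227}\right)\right)^{2} = \left(-257 - - \frac{24656}{13847}\right)^{2} = \left(-257 + \left(\frac{89}{61} + \frac{73}{227}\right)\right)^{2} = \left(-257 + \frac{24656}{13847}\right)^{2} = \left(- \frac{3534023}{13847}\right)^{2} = \frac{12489318564529}{191739409}$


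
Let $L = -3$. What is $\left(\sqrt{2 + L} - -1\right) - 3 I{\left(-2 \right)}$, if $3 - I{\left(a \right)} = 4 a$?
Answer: $-32 + i \approx -32.0 + 1.0 i$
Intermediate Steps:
$I{\left(a \right)} = 3 - 4 a$
$\left(\sqrt{2 + L} - -1\right) - 3 I{\left(-2 \right)} = \left(\sqrt{2 - 3} - -1\right) - 3 \left(3 - -8\right) = \left(\sqrt{-1} + 1\right) - 3 \left(3 + 8\right) = \left(i + 1\right) - 33 = \left(1 + i\right) - 33 = -32 + i$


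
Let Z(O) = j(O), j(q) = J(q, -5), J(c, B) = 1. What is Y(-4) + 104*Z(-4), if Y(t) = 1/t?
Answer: 415/4 ≈ 103.75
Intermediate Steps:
j(q) = 1
Z(O) = 1
Y(-4) + 104*Z(-4) = 1/(-4) + 104*1 = -¼ + 104 = 415/4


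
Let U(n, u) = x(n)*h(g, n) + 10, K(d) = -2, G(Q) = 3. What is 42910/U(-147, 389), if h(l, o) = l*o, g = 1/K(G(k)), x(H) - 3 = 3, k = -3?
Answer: 42910/451 ≈ 95.144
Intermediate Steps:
x(H) = 6 (x(H) = 3 + 3 = 6)
g = -½ (g = 1/(-2) = 1*(-½) = -½ ≈ -0.50000)
U(n, u) = 10 - 3*n (U(n, u) = 6*(-n/2) + 10 = -3*n + 10 = 10 - 3*n)
42910/U(-147, 389) = 42910/(10 - 3*(-147)) = 42910/(10 + 441) = 42910/451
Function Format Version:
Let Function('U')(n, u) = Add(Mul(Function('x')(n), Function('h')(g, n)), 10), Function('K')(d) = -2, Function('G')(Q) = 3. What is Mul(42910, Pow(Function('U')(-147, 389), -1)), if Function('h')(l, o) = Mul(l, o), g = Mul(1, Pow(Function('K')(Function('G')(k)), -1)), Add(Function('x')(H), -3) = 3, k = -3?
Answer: Rational(42910, 451) ≈ 95.144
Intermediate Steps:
Function('x')(H) = 6 (Function('x')(H) = Add(3, 3) = 6)
g = Rational(-1, 2) (g = Mul(1, Pow(-2, -1)) = Mul(1, Rational(-1, 2)) = Rational(-1, 2) ≈ -0.50000)
Function('U')(n, u) = Add(10, Mul(-3, n)) (Function('U')(n, u) = Add(Mul(6, Mul(Rational(-1, 2), n)), 10) = Add(Mul(-3, n), 10) = Add(10, Mul(-3, n)))
Mul(42910, Pow(Function('U')(-147, 389), -1)) = Mul(42910, Pow(Add(10, Mul(-3, -147)), -1)) = Mul(42910, Pow(Add(10, 441), -1)) = Mul(42910, Pow(451, -1)) = Mul(42910, Rational(1, 451)) = Rational(42910, 451)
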